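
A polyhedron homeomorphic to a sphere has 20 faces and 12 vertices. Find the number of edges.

Here V − E + F = 2.
E = V + F − (2) = 12 + 20 − (2) = 30.

30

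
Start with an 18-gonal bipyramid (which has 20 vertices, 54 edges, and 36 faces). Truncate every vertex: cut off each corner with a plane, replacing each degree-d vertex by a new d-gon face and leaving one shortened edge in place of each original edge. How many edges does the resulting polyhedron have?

162

Truncation replaces each original edge-end by a new vertex, so V′ = 2E = 108.
Each original edge survives, and each old vertex of degree d contributes d new edges; summing degrees gives Σd = 2E, so E′ = E + 2E = 3E = 162.
Each original face survives and each original vertex becomes one new face: F′ = F + V = 56.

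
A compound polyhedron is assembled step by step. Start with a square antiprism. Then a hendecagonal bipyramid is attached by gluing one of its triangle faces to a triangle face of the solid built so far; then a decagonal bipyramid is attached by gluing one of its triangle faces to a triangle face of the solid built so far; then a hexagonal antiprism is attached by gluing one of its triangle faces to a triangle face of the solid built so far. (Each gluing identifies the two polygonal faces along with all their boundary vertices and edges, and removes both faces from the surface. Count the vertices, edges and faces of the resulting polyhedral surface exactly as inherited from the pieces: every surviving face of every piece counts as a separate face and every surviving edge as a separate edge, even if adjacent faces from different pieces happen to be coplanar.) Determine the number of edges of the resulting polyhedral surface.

A square antiprism: V=8, E=16, F=10.
Attach a hendecagonal bipyramid (V=13, E=33, F=22) along a 3-gon: merge 3 vertices and 3 edges, delete both glued faces → V=18, E=46, F=30.
Attach a decagonal bipyramid (V=12, E=30, F=20) along a 3-gon: merge 3 vertices and 3 edges, delete both glued faces → V=27, E=73, F=48.
Attach a hexagonal antiprism (V=12, E=24, F=14) along a 3-gon: merge 3 vertices and 3 edges, delete both glued faces → V=36, E=94, F=60.
Check: V − E + F = 36 − 94 + 60 = 2.

94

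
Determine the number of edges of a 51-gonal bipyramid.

A bipyramid over an n-gon has 2n triangular faces and n + 2 vertices: V = 51 + 2 = 53, E = 3·51 = 153, F = 2·51 = 102.

153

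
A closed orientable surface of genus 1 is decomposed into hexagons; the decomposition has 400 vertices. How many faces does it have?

200

χ = 2 − 2·1 = 0, and every face is a hexagon so 6F = 2E.
V − E + F = 0 with E = 6F/2 gives 400 − (6/2 − 1)·F = 0, so F = 200 and E = 600.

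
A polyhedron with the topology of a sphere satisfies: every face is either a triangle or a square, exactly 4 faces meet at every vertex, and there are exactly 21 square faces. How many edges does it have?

Let x be the number of triangles; then F = 21 + x.
Edge–face incidences: 2E = 4·21 + 3·x = 84 + 3x.
Every vertex has degree 4, so 4V = 2E.
Euler: V − E + F = 2 ⇒ (2E)/4 − E + (21 + x) = 2.
Multiply by 8: 2·(2E) − 4·(2E) + 8·(21 + x) = 16, i.e. 168 + 8x − 2·(84 + 3x) = 16.
Collecting terms: 2x = 16, so x = 8.
Then 2E = 84 + 3·8 = 108, so E = 54, V = 2E/4 = 27, F = 21 + 8 = 29.

54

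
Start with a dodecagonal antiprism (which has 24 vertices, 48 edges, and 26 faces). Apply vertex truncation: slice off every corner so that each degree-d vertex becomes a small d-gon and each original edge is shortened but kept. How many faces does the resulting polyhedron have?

50

Truncation replaces each original edge-end by a new vertex, so V′ = 2E = 96.
Each original edge survives, and each old vertex of degree d contributes d new edges; summing degrees gives Σd = 2E, so E′ = E + 2E = 3E = 144.
Each original face survives and each original vertex becomes one new face: F′ = F + V = 50.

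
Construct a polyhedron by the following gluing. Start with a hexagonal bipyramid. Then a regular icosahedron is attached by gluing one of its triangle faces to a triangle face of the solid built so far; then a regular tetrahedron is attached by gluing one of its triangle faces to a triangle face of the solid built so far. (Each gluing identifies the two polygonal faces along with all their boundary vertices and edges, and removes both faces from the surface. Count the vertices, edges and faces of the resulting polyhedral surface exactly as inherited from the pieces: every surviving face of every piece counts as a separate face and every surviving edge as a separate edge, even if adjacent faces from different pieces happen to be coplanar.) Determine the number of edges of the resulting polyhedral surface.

A hexagonal bipyramid: V=8, E=18, F=12.
Attach a regular icosahedron (V=12, E=30, F=20) along a 3-gon: merge 3 vertices and 3 edges, delete both glued faces → V=17, E=45, F=30.
Attach a regular tetrahedron (V=4, E=6, F=4) along a 3-gon: merge 3 vertices and 3 edges, delete both glued faces → V=18, E=48, F=32.
Check: V − E + F = 18 − 48 + 32 = 2.

48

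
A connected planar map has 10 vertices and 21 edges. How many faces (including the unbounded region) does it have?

13

Euler's formula for a connected plane graph: V − E + F = 2, so F = 2 − 10 + 21 = 13.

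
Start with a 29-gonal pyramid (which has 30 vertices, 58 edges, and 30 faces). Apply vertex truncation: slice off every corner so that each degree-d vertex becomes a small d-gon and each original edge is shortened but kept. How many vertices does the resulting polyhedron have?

Truncation replaces each original edge-end by a new vertex, so V′ = 2E = 116.
Each original edge survives, and each old vertex of degree d contributes d new edges; summing degrees gives Σd = 2E, so E′ = E + 2E = 3E = 174.
Each original face survives and each original vertex becomes one new face: F′ = F + V = 60.

116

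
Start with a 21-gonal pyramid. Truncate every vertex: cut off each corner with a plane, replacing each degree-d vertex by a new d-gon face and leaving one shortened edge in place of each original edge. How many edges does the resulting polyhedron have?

126

The base solid has V = 22, E = 42, F = 22.
Truncation replaces each original edge-end by a new vertex, so V′ = 2E = 84.
Each original edge survives, and each old vertex of degree d contributes d new edges; summing degrees gives Σd = 2E, so E′ = E + 2E = 3E = 126.
Each original face survives and each original vertex becomes one new face: F′ = F + V = 44.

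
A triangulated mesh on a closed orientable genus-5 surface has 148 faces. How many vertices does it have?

χ = 2 − 2·5 = -8, and every face is a triangle so 3F = 2E.
E = 3·148/2 = 222. Then V = -8 + E − F = -8 + 222 − 148 = 66.

66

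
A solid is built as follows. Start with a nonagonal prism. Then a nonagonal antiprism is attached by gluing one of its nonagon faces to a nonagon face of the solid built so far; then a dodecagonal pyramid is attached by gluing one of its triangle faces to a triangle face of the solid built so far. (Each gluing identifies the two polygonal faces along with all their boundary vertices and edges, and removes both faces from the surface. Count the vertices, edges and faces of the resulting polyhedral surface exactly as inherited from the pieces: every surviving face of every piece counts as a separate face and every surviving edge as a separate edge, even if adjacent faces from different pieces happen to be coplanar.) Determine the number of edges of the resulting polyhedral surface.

A nonagonal prism: V=18, E=27, F=11.
Attach a nonagonal antiprism (V=18, E=36, F=20) along a 9-gon: merge 9 vertices and 9 edges, delete both glued faces → V=27, E=54, F=29.
Attach a dodecagonal pyramid (V=13, E=24, F=13) along a 3-gon: merge 3 vertices and 3 edges, delete both glued faces → V=37, E=75, F=40.
Check: V − E + F = 37 − 75 + 40 = 2.

75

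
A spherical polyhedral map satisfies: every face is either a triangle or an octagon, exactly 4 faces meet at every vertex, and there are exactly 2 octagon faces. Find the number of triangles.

Let x be the number of triangles; then F = 2 + x.
Edge–face incidences: 2E = 8·2 + 3·x = 16 + 3x.
Every vertex has degree 4, so 4V = 2E.
Euler: V − E + F = 2 ⇒ (2E)/4 − E + (2 + x) = 2.
Multiply by 8: 2·(2E) − 4·(2E) + 8·(2 + x) = 16, i.e. 16 + 8x − 2·(16 + 3x) = 16.
Collecting terms: 2x − 16 = 16, so 2x = 32, so x = 16.
Then 2E = 16 + 3·16 = 64, so E = 32, V = 2E/4 = 16, F = 2 + 16 = 18.

16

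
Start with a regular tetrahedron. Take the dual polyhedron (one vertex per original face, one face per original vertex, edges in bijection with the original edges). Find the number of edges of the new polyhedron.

The base solid has V = 4, E = 6, F = 4.
The dual swaps V and F and preserves E: V′ = F = 4, E′ = E = 6, F′ = V = 4.

6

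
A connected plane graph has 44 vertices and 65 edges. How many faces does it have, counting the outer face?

Euler's formula for a connected plane graph: V − E + F = 2, so F = 2 − 44 + 65 = 23.

23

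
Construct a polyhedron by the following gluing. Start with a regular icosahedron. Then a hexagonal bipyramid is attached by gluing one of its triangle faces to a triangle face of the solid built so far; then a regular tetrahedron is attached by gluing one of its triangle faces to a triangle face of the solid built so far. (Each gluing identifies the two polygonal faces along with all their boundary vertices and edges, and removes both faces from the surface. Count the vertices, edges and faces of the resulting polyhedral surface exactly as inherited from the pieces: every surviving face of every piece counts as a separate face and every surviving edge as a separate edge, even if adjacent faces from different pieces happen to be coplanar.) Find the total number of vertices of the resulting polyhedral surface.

A regular icosahedron: V=12, E=30, F=20.
Attach a hexagonal bipyramid (V=8, E=18, F=12) along a 3-gon: merge 3 vertices and 3 edges, delete both glued faces → V=17, E=45, F=30.
Attach a regular tetrahedron (V=4, E=6, F=4) along a 3-gon: merge 3 vertices and 3 edges, delete both glued faces → V=18, E=48, F=32.
Check: V − E + F = 18 − 48 + 32 = 2.

18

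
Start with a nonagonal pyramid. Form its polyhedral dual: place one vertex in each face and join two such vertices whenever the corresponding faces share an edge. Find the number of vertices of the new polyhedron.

The base solid has V = 10, E = 18, F = 10.
The dual swaps V and F and preserves E: V′ = F = 10, E′ = E = 18, F′ = V = 10.

10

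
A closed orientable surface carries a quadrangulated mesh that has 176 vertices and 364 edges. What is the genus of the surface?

Every face is a square and each edge borders two faces, so 4F = 2·364, giving F = 182.
χ = V − E + F = 176 − 364 + 182 = -6.
For a closed orientable surface χ = 2 − 2g, so g = (2 − (-6))/2 = 4.

4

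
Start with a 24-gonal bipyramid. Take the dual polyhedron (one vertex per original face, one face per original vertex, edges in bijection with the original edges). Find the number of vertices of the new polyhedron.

48

The base solid has V = 26, E = 72, F = 48.
The dual swaps V and F and preserves E: V′ = F = 48, E′ = E = 72, F′ = V = 26.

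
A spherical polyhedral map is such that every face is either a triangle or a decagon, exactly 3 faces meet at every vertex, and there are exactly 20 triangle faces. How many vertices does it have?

Let x be the number of decagons; then F = 20 + x.
Edge–face incidences: 2E = 3·20 + 10·x = 60 + 10x.
Every vertex has degree 3, so 3V = 2E.
Euler: V − E + F = 2 ⇒ (2E)/3 − E + (20 + x) = 2.
Multiply by 6: 2·(2E) − 3·(2E) + 6·(20 + x) = 12, i.e. 120 + 6x − (60 + 10x) = 12.
Collecting terms: −4x + 60 = 12, so −4x = −48, so x = 12.
Then 2E = 60 + 10·12 = 180, so E = 90, V = 2E/3 = 60, F = 20 + 12 = 32.

60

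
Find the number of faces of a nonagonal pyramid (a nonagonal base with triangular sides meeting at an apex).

A pyramid on an n-gon base has one n-gon and n triangles: V = 9 + 1 = 10, E = 2·9 = 18, F = 9 + 1 = 10.

10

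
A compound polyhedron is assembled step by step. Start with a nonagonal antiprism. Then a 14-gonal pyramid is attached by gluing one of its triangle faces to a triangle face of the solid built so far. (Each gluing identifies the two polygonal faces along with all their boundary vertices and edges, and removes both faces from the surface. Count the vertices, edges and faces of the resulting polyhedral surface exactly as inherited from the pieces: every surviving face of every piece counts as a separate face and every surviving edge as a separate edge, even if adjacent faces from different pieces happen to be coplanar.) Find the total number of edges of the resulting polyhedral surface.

61

A nonagonal antiprism: V=18, E=36, F=20.
Attach a 14-gonal pyramid (V=15, E=28, F=15) along a 3-gon: merge 3 vertices and 3 edges, delete both glued faces → V=30, E=61, F=33.
Check: V − E + F = 30 − 61 + 33 = 2.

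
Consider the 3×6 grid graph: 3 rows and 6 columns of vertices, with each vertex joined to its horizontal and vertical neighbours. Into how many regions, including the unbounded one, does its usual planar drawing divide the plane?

The grid has V = 3·6 = 18 vertices and E = 3·5 + 6·2 = 27 edges.
F = 2 − V + E = 2 − 18 + 27 = 11.

11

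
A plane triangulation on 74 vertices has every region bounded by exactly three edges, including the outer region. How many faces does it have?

144

In a plane triangulation 3F = 2E and V − E + F = 2, so F = 2V − 4 = 2·74 − 4 = 144.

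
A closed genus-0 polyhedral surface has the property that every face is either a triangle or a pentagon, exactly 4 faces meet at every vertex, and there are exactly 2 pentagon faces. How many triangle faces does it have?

10

Let x be the number of triangles; then F = 2 + x.
Edge–face incidences: 2E = 5·2 + 3·x = 10 + 3x.
Every vertex has degree 4, so 4V = 2E.
Euler: V − E + F = 2 ⇒ (2E)/4 − E + (2 + x) = 2.
Multiply by 8: 2·(2E) − 4·(2E) + 8·(2 + x) = 16, i.e. 16 + 8x − 2·(10 + 3x) = 16.
Collecting terms: 2x − 4 = 16, so 2x = 20, so x = 10.
Then 2E = 10 + 3·10 = 40, so E = 20, V = 2E/4 = 10, F = 2 + 10 = 12.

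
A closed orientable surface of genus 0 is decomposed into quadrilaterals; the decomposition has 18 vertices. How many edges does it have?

χ = 2 − 2·0 = 2, and every face is a square so 4F = 2E.
V − E + F = 2 with E = 4F/2 gives 18 − (4/2 − 1)·F = 2, so F = 16 and E = 32.

32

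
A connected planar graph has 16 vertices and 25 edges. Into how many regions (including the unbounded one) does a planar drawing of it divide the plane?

Euler's formula for a connected plane graph: V − E + F = 2, so F = 2 − 16 + 25 = 11.

11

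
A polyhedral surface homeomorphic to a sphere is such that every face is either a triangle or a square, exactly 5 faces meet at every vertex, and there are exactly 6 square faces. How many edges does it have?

60

Let x be the number of triangles; then F = 6 + x.
Edge–face incidences: 2E = 4·6 + 3·x = 24 + 3x.
Every vertex has degree 5, so 5V = 2E.
Euler: V − E + F = 2 ⇒ (2E)/5 − E + (6 + x) = 2.
Multiply by 10: 2·(2E) − 5·(2E) + 10·(6 + x) = 20, i.e. 60 + 10x − 3·(24 + 3x) = 20.
Collecting terms: x − 12 = 20, so x = 32.
Then 2E = 24 + 3·32 = 120, so E = 60, V = 2E/5 = 24, F = 6 + 32 = 38.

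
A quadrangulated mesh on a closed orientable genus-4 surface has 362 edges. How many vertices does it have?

χ = 2 − 2·4 = -6, and every face is a square so 4F = 2E.
F = 2E/4 = 181. Then V = -6 + E − F = -6 + 362 − 181 = 175.

175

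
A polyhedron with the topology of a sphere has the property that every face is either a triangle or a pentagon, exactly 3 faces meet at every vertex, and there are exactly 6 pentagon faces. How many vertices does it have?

Let x be the number of triangles; then F = 6 + x.
Edge–face incidences: 2E = 5·6 + 3·x = 30 + 3x.
Every vertex has degree 3, so 3V = 2E.
Euler: V − E + F = 2 ⇒ (2E)/3 − E + (6 + x) = 2.
Multiply by 6: 2·(2E) − 3·(2E) + 6·(6 + x) = 12, i.e. 36 + 6x − (30 + 3x) = 12.
Collecting terms: 3x + 6 = 12, so 3x = 6, so x = 2.
Then 2E = 30 + 3·2 = 36, so E = 18, V = 2E/3 = 12, F = 6 + 2 = 8.

12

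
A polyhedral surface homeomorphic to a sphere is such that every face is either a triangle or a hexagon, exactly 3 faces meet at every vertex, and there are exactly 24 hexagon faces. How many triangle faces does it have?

4

Let x be the number of triangles; then F = 24 + x.
Edge–face incidences: 2E = 6·24 + 3·x = 144 + 3x.
Every vertex has degree 3, so 3V = 2E.
Euler: V − E + F = 2 ⇒ (2E)/3 − E + (24 + x) = 2.
Multiply by 6: 2·(2E) − 3·(2E) + 6·(24 + x) = 12, i.e. 144 + 6x − (144 + 3x) = 12.
Collecting terms: 3x = 12, so x = 4.
Then 2E = 144 + 3·4 = 156, so E = 78, V = 2E/3 = 52, F = 24 + 4 = 28.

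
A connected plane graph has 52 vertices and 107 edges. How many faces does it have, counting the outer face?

Euler's formula for a connected plane graph: V − E + F = 2, so F = 2 − 52 + 107 = 57.

57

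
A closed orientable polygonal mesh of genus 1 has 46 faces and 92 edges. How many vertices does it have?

For a closed orientable surface of genus 1, χ = 2 − 2·1 = 0.
V = 0 + E − F = 0 + 92 − 46 = 46.

46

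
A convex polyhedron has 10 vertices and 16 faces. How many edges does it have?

24

Here V − E + F = 2.
E = V + F − (2) = 10 + 16 − (2) = 24.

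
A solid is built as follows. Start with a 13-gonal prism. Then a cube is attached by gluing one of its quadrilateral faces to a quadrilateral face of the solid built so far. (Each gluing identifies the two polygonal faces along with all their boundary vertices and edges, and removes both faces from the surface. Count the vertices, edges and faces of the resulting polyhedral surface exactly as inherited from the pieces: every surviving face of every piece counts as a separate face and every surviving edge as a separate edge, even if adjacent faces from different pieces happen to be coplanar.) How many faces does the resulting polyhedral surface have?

A 13-gonal prism: V=26, E=39, F=15.
Attach a cube (V=8, E=12, F=6) along a 4-gon: merge 4 vertices and 4 edges, delete both glued faces → V=30, E=47, F=19.
Check: V − E + F = 30 − 47 + 19 = 2.

19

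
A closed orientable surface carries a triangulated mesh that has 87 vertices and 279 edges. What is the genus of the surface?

Every face is a triangle and each edge borders two faces, so 3F = 2·279, giving F = 186.
χ = V − E + F = 87 − 279 + 186 = -6.
For a closed orientable surface χ = 2 − 2g, so g = (2 − (-6))/2 = 4.

4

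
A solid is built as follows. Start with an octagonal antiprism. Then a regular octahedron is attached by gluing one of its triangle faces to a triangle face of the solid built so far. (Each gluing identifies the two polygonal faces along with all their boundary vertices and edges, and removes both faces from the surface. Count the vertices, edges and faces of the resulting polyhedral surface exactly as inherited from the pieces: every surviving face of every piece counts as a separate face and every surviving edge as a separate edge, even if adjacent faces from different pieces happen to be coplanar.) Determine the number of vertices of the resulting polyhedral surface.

19

An octagonal antiprism: V=16, E=32, F=18.
Attach a regular octahedron (V=6, E=12, F=8) along a 3-gon: merge 3 vertices and 3 edges, delete both glued faces → V=19, E=41, F=24.
Check: V − E + F = 19 − 41 + 24 = 2.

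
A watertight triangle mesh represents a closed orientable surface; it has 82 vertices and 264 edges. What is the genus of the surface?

4

Every face is a triangle and each edge borders two faces, so 3F = 2·264, giving F = 176.
χ = V − E + F = 82 − 264 + 176 = -6.
For a closed orientable surface χ = 2 − 2g, so g = (2 − (-6))/2 = 4.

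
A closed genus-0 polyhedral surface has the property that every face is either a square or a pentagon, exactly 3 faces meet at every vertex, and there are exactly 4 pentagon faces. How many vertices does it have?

12

Let x be the number of squares; then F = 4 + x.
Edge–face incidences: 2E = 5·4 + 4·x = 20 + 4x.
Every vertex has degree 3, so 3V = 2E.
Euler: V − E + F = 2 ⇒ (2E)/3 − E + (4 + x) = 2.
Multiply by 6: 2·(2E) − 3·(2E) + 6·(4 + x) = 12, i.e. 24 + 6x − (20 + 4x) = 12.
Collecting terms: 2x + 4 = 12, so 2x = 8, so x = 4.
Then 2E = 20 + 4·4 = 36, so E = 18, V = 2E/3 = 12, F = 4 + 4 = 8.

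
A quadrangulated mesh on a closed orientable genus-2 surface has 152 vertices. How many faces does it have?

154

χ = 2 − 2·2 = -2, and every face is a square so 4F = 2E.
V − E + F = -2 with E = 4F/2 gives 152 − (4/2 − 1)·F = -2, so F = 154 and E = 308.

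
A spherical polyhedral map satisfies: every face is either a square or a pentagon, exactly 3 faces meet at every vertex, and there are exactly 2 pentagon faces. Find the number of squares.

Let x be the number of squares; then F = 2 + x.
Edge–face incidences: 2E = 5·2 + 4·x = 10 + 4x.
Every vertex has degree 3, so 3V = 2E.
Euler: V − E + F = 2 ⇒ (2E)/3 − E + (2 + x) = 2.
Multiply by 6: 2·(2E) − 3·(2E) + 6·(2 + x) = 12, i.e. 12 + 6x − (10 + 4x) = 12.
Collecting terms: 2x + 2 = 12, so 2x = 10, so x = 5.
Then 2E = 10 + 4·5 = 30, so E = 15, V = 2E/3 = 10, F = 2 + 5 = 7.

5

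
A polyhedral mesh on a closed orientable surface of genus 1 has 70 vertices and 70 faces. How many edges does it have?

140

For a closed orientable surface of genus 1, χ = 2 − 2·1 = 0.
E = V + F − (0) = 70 + 70 − (0) = 140.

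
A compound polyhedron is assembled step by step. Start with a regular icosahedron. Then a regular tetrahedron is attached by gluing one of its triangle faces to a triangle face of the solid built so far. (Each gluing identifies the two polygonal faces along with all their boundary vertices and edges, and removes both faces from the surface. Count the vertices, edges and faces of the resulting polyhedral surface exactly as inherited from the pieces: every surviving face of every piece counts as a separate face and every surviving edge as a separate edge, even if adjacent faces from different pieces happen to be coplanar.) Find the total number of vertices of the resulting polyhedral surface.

A regular icosahedron: V=12, E=30, F=20.
Attach a regular tetrahedron (V=4, E=6, F=4) along a 3-gon: merge 3 vertices and 3 edges, delete both glued faces → V=13, E=33, F=22.
Check: V − E + F = 13 − 33 + 22 = 2.

13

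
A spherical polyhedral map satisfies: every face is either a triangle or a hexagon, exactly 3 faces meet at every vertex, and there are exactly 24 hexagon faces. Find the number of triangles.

Let x be the number of triangles; then F = 24 + x.
Edge–face incidences: 2E = 6·24 + 3·x = 144 + 3x.
Every vertex has degree 3, so 3V = 2E.
Euler: V − E + F = 2 ⇒ (2E)/3 − E + (24 + x) = 2.
Multiply by 6: 2·(2E) − 3·(2E) + 6·(24 + x) = 12, i.e. 144 + 6x − (144 + 3x) = 12.
Collecting terms: 3x = 12, so x = 4.
Then 2E = 144 + 3·4 = 156, so E = 78, V = 2E/3 = 52, F = 24 + 4 = 28.

4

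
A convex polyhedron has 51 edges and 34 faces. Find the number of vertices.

19

Here V − E + F = 2.
V = 2 + E − F = 2 + 51 − 34 = 19.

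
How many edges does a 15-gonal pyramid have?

30

A pyramid on an n-gon base has one n-gon and n triangles: V = 15 + 1 = 16, E = 2·15 = 30, F = 15 + 1 = 16.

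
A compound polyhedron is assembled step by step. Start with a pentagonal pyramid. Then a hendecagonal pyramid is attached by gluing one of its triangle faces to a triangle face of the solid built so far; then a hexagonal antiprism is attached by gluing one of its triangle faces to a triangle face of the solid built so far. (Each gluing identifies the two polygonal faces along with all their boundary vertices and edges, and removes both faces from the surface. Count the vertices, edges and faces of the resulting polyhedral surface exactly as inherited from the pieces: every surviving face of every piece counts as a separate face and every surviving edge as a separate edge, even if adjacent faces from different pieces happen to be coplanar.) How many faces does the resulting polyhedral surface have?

A pentagonal pyramid: V=6, E=10, F=6.
Attach a hendecagonal pyramid (V=12, E=22, F=12) along a 3-gon: merge 3 vertices and 3 edges, delete both glued faces → V=15, E=29, F=16.
Attach a hexagonal antiprism (V=12, E=24, F=14) along a 3-gon: merge 3 vertices and 3 edges, delete both glued faces → V=24, E=50, F=28.
Check: V − E + F = 24 − 50 + 28 = 2.

28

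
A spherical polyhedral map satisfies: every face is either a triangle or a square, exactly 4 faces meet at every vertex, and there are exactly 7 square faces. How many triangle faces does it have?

Let x be the number of triangles; then F = 7 + x.
Edge–face incidences: 2E = 4·7 + 3·x = 28 + 3x.
Every vertex has degree 4, so 4V = 2E.
Euler: V − E + F = 2 ⇒ (2E)/4 − E + (7 + x) = 2.
Multiply by 8: 2·(2E) − 4·(2E) + 8·(7 + x) = 16, i.e. 56 + 8x − 2·(28 + 3x) = 16.
Collecting terms: 2x = 16, so x = 8.
Then 2E = 28 + 3·8 = 52, so E = 26, V = 2E/4 = 13, F = 7 + 8 = 15.

8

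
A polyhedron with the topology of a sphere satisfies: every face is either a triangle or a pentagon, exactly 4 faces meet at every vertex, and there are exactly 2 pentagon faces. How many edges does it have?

Let x be the number of triangles; then F = 2 + x.
Edge–face incidences: 2E = 5·2 + 3·x = 10 + 3x.
Every vertex has degree 4, so 4V = 2E.
Euler: V − E + F = 2 ⇒ (2E)/4 − E + (2 + x) = 2.
Multiply by 8: 2·(2E) − 4·(2E) + 8·(2 + x) = 16, i.e. 16 + 8x − 2·(10 + 3x) = 16.
Collecting terms: 2x − 4 = 16, so 2x = 20, so x = 10.
Then 2E = 10 + 3·10 = 40, so E = 20, V = 2E/4 = 10, F = 2 + 10 = 12.

20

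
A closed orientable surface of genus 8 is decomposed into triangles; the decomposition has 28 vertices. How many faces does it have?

χ = 2 − 2·8 = -14, and every face is a triangle so 3F = 2E.
V − E + F = -14 with E = 3F/2 gives 28 − (3/2 − 1)·F = -14, so F = 84 and E = 126.

84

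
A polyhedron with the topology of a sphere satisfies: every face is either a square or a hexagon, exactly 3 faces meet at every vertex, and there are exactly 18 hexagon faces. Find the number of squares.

6

Let x be the number of squares; then F = 18 + x.
Edge–face incidences: 2E = 6·18 + 4·x = 108 + 4x.
Every vertex has degree 3, so 3V = 2E.
Euler: V − E + F = 2 ⇒ (2E)/3 − E + (18 + x) = 2.
Multiply by 6: 2·(2E) − 3·(2E) + 6·(18 + x) = 12, i.e. 108 + 6x − (108 + 4x) = 12.
Collecting terms: 2x = 12, so x = 6.
Then 2E = 108 + 4·6 = 132, so E = 66, V = 2E/3 = 44, F = 18 + 6 = 24.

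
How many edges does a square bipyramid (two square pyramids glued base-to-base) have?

12

A bipyramid over an n-gon has 2n triangular faces and n + 2 vertices: V = 4 + 2 = 6, E = 3·4 = 12, F = 2·4 = 8.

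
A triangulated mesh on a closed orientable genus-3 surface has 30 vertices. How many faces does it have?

χ = 2 − 2·3 = -4, and every face is a triangle so 3F = 2E.
V − E + F = -4 with E = 3F/2 gives 30 − (3/2 − 1)·F = -4, so F = 68 and E = 102.

68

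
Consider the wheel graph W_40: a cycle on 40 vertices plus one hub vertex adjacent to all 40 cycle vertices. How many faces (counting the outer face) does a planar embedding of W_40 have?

41

W_40 has V = 40 + 1 = 41 vertices and E = 2·40 = 80 edges.
By Euler's formula F = 2 − V + E = 2 − 41 + 80 = 41.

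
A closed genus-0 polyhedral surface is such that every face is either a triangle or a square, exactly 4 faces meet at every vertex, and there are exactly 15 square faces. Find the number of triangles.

8

Let x be the number of triangles; then F = 15 + x.
Edge–face incidences: 2E = 4·15 + 3·x = 60 + 3x.
Every vertex has degree 4, so 4V = 2E.
Euler: V − E + F = 2 ⇒ (2E)/4 − E + (15 + x) = 2.
Multiply by 8: 2·(2E) − 4·(2E) + 8·(15 + x) = 16, i.e. 120 + 8x − 2·(60 + 3x) = 16.
Collecting terms: 2x = 16, so x = 8.
Then 2E = 60 + 3·8 = 84, so E = 42, V = 2E/4 = 21, F = 15 + 8 = 23.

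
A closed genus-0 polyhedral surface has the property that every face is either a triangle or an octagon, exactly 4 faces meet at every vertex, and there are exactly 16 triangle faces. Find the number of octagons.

Let x be the number of octagons; then F = 16 + x.
Edge–face incidences: 2E = 3·16 + 8·x = 48 + 8x.
Every vertex has degree 4, so 4V = 2E.
Euler: V − E + F = 2 ⇒ (2E)/4 − E + (16 + x) = 2.
Multiply by 8: 2·(2E) − 4·(2E) + 8·(16 + x) = 16, i.e. 128 + 8x − 2·(48 + 8x) = 16.
Collecting terms: −8x + 32 = 16, so −8x = −16, so x = 2.
Then 2E = 48 + 8·2 = 64, so E = 32, V = 2E/4 = 16, F = 16 + 2 = 18.

2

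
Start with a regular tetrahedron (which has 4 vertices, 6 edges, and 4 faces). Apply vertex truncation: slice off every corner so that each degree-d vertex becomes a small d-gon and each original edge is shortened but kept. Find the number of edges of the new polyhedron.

Truncation replaces each original edge-end by a new vertex, so V′ = 2E = 12.
Each original edge survives, and each old vertex of degree d contributes d new edges; summing degrees gives Σd = 2E, so E′ = E + 2E = 3E = 18.
Each original face survives and each original vertex becomes one new face: F′ = F + V = 8.

18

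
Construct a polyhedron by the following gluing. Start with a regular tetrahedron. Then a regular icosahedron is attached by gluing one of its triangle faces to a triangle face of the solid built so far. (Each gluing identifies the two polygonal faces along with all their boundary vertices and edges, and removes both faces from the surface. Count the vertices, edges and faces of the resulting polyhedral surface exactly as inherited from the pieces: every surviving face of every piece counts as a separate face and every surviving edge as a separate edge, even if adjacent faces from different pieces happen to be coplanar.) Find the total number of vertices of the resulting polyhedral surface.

13

A regular tetrahedron: V=4, E=6, F=4.
Attach a regular icosahedron (V=12, E=30, F=20) along a 3-gon: merge 3 vertices and 3 edges, delete both glued faces → V=13, E=33, F=22.
Check: V − E + F = 13 − 33 + 22 = 2.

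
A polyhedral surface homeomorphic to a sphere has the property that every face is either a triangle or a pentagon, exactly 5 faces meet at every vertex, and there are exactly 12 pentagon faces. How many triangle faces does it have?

80

Let x be the number of triangles; then F = 12 + x.
Edge–face incidences: 2E = 5·12 + 3·x = 60 + 3x.
Every vertex has degree 5, so 5V = 2E.
Euler: V − E + F = 2 ⇒ (2E)/5 − E + (12 + x) = 2.
Multiply by 10: 2·(2E) − 5·(2E) + 10·(12 + x) = 20, i.e. 120 + 10x − 3·(60 + 3x) = 20.
Collecting terms: x − 60 = 20, so x = 80.
Then 2E = 60 + 3·80 = 300, so E = 150, V = 2E/5 = 60, F = 12 + 80 = 92.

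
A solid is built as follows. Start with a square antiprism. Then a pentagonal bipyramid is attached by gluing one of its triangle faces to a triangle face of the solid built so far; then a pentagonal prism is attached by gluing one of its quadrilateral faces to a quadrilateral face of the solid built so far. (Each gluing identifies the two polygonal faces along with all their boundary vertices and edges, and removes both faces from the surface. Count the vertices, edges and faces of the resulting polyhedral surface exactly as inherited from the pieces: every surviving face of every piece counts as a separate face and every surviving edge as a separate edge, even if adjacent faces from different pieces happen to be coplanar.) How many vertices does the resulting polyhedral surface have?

A square antiprism: V=8, E=16, F=10.
Attach a pentagonal bipyramid (V=7, E=15, F=10) along a 3-gon: merge 3 vertices and 3 edges, delete both glued faces → V=12, E=28, F=18.
Attach a pentagonal prism (V=10, E=15, F=7) along a 4-gon: merge 4 vertices and 4 edges, delete both glued faces → V=18, E=39, F=23.
Check: V − E + F = 18 − 39 + 23 = 2.

18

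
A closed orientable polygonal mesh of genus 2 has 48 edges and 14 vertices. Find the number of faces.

32

For a closed orientable surface of genus 2, χ = 2 − 2·2 = -2.
F = -2 − V + E = -2 − 14 + 48 = 32.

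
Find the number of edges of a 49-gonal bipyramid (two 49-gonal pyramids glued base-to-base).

147

A bipyramid over an n-gon has 2n triangular faces and n + 2 vertices: V = 49 + 2 = 51, E = 3·49 = 147, F = 2·49 = 98.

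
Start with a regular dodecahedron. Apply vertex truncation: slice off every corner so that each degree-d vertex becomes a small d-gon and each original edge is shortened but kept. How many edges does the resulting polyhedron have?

The base solid has V = 20, E = 30, F = 12.
Truncation replaces each original edge-end by a new vertex, so V′ = 2E = 60.
Each original edge survives, and each old vertex of degree d contributes d new edges; summing degrees gives Σd = 2E, so E′ = E + 2E = 3E = 90.
Each original face survives and each original vertex becomes one new face: F′ = F + V = 32.

90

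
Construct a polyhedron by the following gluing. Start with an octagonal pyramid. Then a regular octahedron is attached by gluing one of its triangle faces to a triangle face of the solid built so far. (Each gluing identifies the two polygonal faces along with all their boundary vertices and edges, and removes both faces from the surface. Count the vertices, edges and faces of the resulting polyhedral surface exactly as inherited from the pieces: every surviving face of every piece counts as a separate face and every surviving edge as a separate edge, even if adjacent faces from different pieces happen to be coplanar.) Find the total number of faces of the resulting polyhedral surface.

15

An octagonal pyramid: V=9, E=16, F=9.
Attach a regular octahedron (V=6, E=12, F=8) along a 3-gon: merge 3 vertices and 3 edges, delete both glued faces → V=12, E=25, F=15.
Check: V − E + F = 12 − 25 + 15 = 2.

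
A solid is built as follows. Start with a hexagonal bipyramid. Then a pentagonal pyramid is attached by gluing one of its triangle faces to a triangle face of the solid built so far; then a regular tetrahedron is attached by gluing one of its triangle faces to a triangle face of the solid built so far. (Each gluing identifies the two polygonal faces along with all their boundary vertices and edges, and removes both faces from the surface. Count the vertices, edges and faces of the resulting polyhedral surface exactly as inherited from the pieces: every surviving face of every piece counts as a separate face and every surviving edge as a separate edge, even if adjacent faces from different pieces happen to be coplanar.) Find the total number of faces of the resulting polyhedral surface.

18

A hexagonal bipyramid: V=8, E=18, F=12.
Attach a pentagonal pyramid (V=6, E=10, F=6) along a 3-gon: merge 3 vertices and 3 edges, delete both glued faces → V=11, E=25, F=16.
Attach a regular tetrahedron (V=4, E=6, F=4) along a 3-gon: merge 3 vertices and 3 edges, delete both glued faces → V=12, E=28, F=18.
Check: V − E + F = 12 − 28 + 18 = 2.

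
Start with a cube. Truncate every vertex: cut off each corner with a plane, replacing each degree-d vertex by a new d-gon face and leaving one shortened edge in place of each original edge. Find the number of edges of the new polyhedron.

36

The base solid has V = 8, E = 12, F = 6.
Truncation replaces each original edge-end by a new vertex, so V′ = 2E = 24.
Each original edge survives, and each old vertex of degree d contributes d new edges; summing degrees gives Σd = 2E, so E′ = E + 2E = 3E = 36.
Each original face survives and each original vertex becomes one new face: F′ = F + V = 14.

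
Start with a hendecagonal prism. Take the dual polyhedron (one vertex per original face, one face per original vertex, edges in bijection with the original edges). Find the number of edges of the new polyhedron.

The base solid has V = 22, E = 33, F = 13.
The dual swaps V and F and preserves E: V′ = F = 13, E′ = E = 33, F′ = V = 22.

33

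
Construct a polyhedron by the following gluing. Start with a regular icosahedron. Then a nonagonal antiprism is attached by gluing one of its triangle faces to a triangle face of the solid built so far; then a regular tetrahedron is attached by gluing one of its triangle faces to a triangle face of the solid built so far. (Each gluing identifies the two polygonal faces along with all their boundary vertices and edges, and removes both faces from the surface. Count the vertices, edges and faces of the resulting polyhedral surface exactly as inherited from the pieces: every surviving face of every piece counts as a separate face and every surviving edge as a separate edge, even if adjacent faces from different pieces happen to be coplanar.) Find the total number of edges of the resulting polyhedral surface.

66

A regular icosahedron: V=12, E=30, F=20.
Attach a nonagonal antiprism (V=18, E=36, F=20) along a 3-gon: merge 3 vertices and 3 edges, delete both glued faces → V=27, E=63, F=38.
Attach a regular tetrahedron (V=4, E=6, F=4) along a 3-gon: merge 3 vertices and 3 edges, delete both glued faces → V=28, E=66, F=40.
Check: V − E + F = 28 − 66 + 40 = 2.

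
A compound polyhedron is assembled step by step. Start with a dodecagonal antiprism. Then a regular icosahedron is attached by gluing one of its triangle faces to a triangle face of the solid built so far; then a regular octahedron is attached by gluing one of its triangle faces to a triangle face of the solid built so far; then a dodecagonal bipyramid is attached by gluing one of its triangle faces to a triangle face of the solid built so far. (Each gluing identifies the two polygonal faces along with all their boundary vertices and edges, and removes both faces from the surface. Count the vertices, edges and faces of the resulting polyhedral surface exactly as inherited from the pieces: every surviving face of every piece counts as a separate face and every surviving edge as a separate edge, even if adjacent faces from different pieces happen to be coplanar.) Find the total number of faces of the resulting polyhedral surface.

72

A dodecagonal antiprism: V=24, E=48, F=26.
Attach a regular icosahedron (V=12, E=30, F=20) along a 3-gon: merge 3 vertices and 3 edges, delete both glued faces → V=33, E=75, F=44.
Attach a regular octahedron (V=6, E=12, F=8) along a 3-gon: merge 3 vertices and 3 edges, delete both glued faces → V=36, E=84, F=50.
Attach a dodecagonal bipyramid (V=14, E=36, F=24) along a 3-gon: merge 3 vertices and 3 edges, delete both glued faces → V=47, E=117, F=72.
Check: V − E + F = 47 − 117 + 72 = 2.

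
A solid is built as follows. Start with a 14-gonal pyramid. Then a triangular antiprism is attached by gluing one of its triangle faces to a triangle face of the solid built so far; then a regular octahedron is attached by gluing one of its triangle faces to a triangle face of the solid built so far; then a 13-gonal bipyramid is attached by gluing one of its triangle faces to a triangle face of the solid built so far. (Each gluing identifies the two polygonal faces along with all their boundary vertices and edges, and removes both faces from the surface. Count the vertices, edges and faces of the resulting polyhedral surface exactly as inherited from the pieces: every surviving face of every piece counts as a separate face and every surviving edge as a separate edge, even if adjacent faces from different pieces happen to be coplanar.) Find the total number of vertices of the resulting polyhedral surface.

A 14-gonal pyramid: V=15, E=28, F=15.
Attach a triangular antiprism (V=6, E=12, F=8) along a 3-gon: merge 3 vertices and 3 edges, delete both glued faces → V=18, E=37, F=21.
Attach a regular octahedron (V=6, E=12, F=8) along a 3-gon: merge 3 vertices and 3 edges, delete both glued faces → V=21, E=46, F=27.
Attach a 13-gonal bipyramid (V=15, E=39, F=26) along a 3-gon: merge 3 vertices and 3 edges, delete both glued faces → V=33, E=82, F=51.
Check: V − E + F = 33 − 82 + 51 = 2.

33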